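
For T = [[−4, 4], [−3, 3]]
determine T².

[[4, −4], [3, −3]]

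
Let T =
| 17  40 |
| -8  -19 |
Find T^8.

[[-26239, -65600], [13120, 32801]]

tr T = -2 and det T = -3, so the characteristic polynomial is λ² − (-2)λ + (-3) with roots 1 and -3.
Eigenvectors give P = [[5, -2], [-2, 1]] with P⁻¹ = [[1, 2], [2, 5]], and T = P·diag(1, -3)·P⁻¹.
Then T^8 = P·diag(1, 6561)·P⁻¹ = [[5, -13122], [-2, 6561]] · [[1, 2], [2, 5]] = [[-26239, -65600], [13120, 32801]].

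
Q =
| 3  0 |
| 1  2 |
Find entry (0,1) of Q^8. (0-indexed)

tr Q = 5 and det Q = 6, so the characteristic polynomial is λ² − (5)λ + (6) with roots 2 and 3.
Eigenvectors give P = [[0, 1], [-1, 1]] with P⁻¹ = [[1, -1], [1, 0]], and Q = P·diag(2, 3)·P⁻¹.
Then Q^8 = P·diag(256, 6561)·P⁻¹ = [[0, 6561], [-256, 6561]] · [[1, -1], [1, 0]] = [[6561, 0], [6305, 256]].

0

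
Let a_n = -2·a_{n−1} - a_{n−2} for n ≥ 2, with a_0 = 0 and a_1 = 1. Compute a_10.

With companion matrix Q = [[-2, -1], [1, 0]], [a_n, a_{n−1}]ᵀ = Q·[a_{n−1}, a_{n−2}]ᵀ, so [a_10, a_9]ᵀ = Q⁹·[a_1, a_0]ᵀ.
Q⁹ = [[-10, -9], [9, 8]], giving [a_10, a_9]ᵀ = [[-10], [9]].

-10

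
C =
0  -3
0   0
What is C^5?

C is strictly triangular, hence nilpotent: C^2 = 0, so C^5 = 0.

[[0, 0], [0, 0]]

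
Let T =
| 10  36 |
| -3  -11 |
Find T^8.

tr T = -1 and det T = -2, so the characteristic polynomial is λ² − (-1)λ + (-2) with roots 1 and -2.
Eigenvectors give P = [[4, -3], [-1, 1]] with P⁻¹ = [[1, 3], [1, 4]], and T = P·diag(1, -2)·P⁻¹.
Then T^8 = P·diag(1, 256)·P⁻¹ = [[4, -768], [-1, 256]] · [[1, 3], [1, 4]] = [[-764, -3060], [255, 1021]].

[[-764, -3060], [255, 1021]]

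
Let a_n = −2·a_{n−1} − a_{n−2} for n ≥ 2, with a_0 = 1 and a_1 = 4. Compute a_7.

34

With companion matrix B = [[−2, −1], [1, 0]], [a_n, a_{n−1}]ᵀ = B·[a_{n−1}, a_{n−2}]ᵀ, so [a_7, a_6]ᵀ = B⁶·[a_1, a_0]ᵀ.
B⁶ = [[7, 6], [−6, −5]], giving [a_7, a_6]ᵀ = [[34], [−29]].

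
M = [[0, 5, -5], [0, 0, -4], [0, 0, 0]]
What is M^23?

[[0, 0, 0], [0, 0, 0], [0, 0, 0]]

M is strictly triangular, hence nilpotent: M^3 = 0, so M^23 = 0.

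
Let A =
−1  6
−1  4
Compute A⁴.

[[−29, 90], [−15, 46]]

tr A = 3 and det A = 2, so the characteristic polynomial is λ² − (3)λ + (2) with roots 2 and 1.
Eigenvectors give P = [[−2, 3], [−1, 1]] with P⁻¹ = [[1, −3], [1, −2]], and A = P·diag(2, 1)·P⁻¹.
Then A⁴ = P·diag(16, 1)·P⁻¹ = [[−32, 3], [−16, 1]] · [[1, −3], [1, −2]] = [[−29, 90], [−15, 46]].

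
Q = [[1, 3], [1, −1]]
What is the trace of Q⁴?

32

Q² = [[4, 0], [0, 4]]
Q³ = [[4, 12], [4, −4]]
Q⁴ = [[16, 0], [0, 16]]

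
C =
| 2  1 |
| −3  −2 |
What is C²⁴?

C² = I (check: tr C = 0 and det C = −1), so C²⁴ = I since 24 is even.

[[1, 0], [0, 1]]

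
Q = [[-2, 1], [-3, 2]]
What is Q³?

[[-2, 1], [-3, 2]]

Q² = I (check: tr Q = 0 and det Q = -1), so Q³ = Q since 3 is odd.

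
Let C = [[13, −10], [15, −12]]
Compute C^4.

tr C = 1 and det C = −6, so the characteristic polynomial is λ² − (1)λ + (−6) with roots 3 and −2.
Eigenvectors give P = [[1, 2], [1, 3]] with P⁻¹ = [[3, −2], [−1, 1]], and C = P·diag(3, −2)·P⁻¹.
Then C^4 = P·diag(81, 16)·P⁻¹ = [[81, 32], [81, 48]] · [[3, −2], [−1, 1]] = [[211, −130], [195, −114]].

[[211, −130], [195, −114]]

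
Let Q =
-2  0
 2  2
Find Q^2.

[[4, 0], [0, 4]]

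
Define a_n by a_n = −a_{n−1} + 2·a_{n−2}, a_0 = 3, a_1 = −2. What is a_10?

1708

With companion matrix B = [[−1, 2], [1, 0]], [a_n, a_{n−1}]ᵀ = B·[a_{n−1}, a_{n−2}]ᵀ, so [a_10, a_9]ᵀ = B^9·[a_1, a_0]ᵀ.
B^9 = [[−341, 342], [171, −170]], giving [a_10, a_9]ᵀ = [[1708], [−852]].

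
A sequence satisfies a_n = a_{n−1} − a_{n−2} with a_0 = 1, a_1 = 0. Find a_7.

With companion matrix M = [[1, −1], [1, 0]], [a_n, a_{n−1}]ᵀ = M·[a_{n−1}, a_{n−2}]ᵀ, so [a_7, a_6]ᵀ = M⁶·[a_1, a_0]ᵀ.
M⁶ = [[1, 0], [0, 1]], giving [a_7, a_6]ᵀ = [[0], [1]].

0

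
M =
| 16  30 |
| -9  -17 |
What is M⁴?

tr M = -1 and det M = -2, so the characteristic polynomial is λ² − (-1)λ + (-2) with roots -2 and 1.
Eigenvectors give P = [[-5, -2], [3, 1]] with P⁻¹ = [[1, 2], [-3, -5]], and M = P·diag(-2, 1)·P⁻¹.
Then M⁴ = P·diag(16, 1)·P⁻¹ = [[-80, -2], [48, 1]] · [[1, 2], [-3, -5]] = [[-74, -150], [45, 91]].

[[-74, -150], [45, 91]]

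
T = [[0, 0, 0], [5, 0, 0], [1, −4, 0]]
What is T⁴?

[[0, 0, 0], [0, 0, 0], [0, 0, 0]]

T is strictly triangular, hence nilpotent: T³ = 0, so T⁴ = 0.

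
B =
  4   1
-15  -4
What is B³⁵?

B² = I (check: tr B = 0 and det B = -1), so B³⁵ = B since 35 is odd.

[[4, 1], [-15, -4]]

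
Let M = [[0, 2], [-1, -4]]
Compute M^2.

[[-2, -8], [4, 14]]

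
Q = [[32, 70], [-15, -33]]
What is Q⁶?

[[-3926, -9310], [1995, 4719]]

tr Q = -1 and det Q = -6, so the characteristic polynomial is λ² − (-1)λ + (-6) with roots 2 and -3.
Eigenvectors give P = [[-7, -2], [3, 1]] with P⁻¹ = [[-1, -2], [3, 7]], and Q = P·diag(2, -3)·P⁻¹.
Then Q⁶ = P·diag(64, 729)·P⁻¹ = [[-448, -1458], [192, 729]] · [[-1, -2], [3, 7]] = [[-3926, -9310], [1995, 4719]].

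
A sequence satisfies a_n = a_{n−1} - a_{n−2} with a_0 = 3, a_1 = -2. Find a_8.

With companion matrix M = [[1, -1], [1, 0]], [a_n, a_{n−1}]ᵀ = M·[a_{n−1}, a_{n−2}]ᵀ, so [a_8, a_7]ᵀ = M⁷·[a_1, a_0]ᵀ.
M⁷ = [[1, -1], [1, 0]], giving [a_8, a_7]ᵀ = [[-5], [-2]].

-5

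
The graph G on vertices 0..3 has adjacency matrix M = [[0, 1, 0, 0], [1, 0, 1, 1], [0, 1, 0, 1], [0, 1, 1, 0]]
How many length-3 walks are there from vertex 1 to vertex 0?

The number of length-3 walks from vertex 1 to vertex 0 is entry (1,0) of M^3, where M is the adjacency matrix.
M^2 = [[1, 0, 1, 1], [0, 3, 1, 1], [1, 1, 2, 1], [1, 1, 1, 2]]
M^3 = [[0, 3, 1, 1], [3, 2, 4, 4], [1, 4, 2, 3], [1, 4, 3, 2]]

3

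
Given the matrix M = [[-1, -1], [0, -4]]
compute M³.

[[-1, -21], [0, -64]]

M² = [[1, 5], [0, 16]]
M³ = [[-1, -21], [0, -64]]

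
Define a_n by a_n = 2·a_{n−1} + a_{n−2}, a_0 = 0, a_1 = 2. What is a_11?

11482

With companion matrix T = [[2, 1], [1, 0]], [a_n, a_{n−1}]ᵀ = T·[a_{n−1}, a_{n−2}]ᵀ, so [a_11, a_10]ᵀ = T^10·[a_1, a_0]ᵀ.
T^10 = [[5741, 2378], [2378, 985]], giving [a_11, a_10]ᵀ = [[11482], [4756]].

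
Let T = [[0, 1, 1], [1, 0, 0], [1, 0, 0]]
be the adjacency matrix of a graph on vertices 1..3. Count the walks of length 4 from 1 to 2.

The number of length-4 walks from vertex 1 to vertex 2 is entry (1,2) of T^4, where T is the adjacency matrix.
T^2 = [[2, 0, 0], [0, 1, 1], [0, 1, 1]]
T^3 = [[0, 2, 2], [2, 0, 0], [2, 0, 0]]
T^4 = [[4, 0, 0], [0, 2, 2], [0, 2, 2]]

0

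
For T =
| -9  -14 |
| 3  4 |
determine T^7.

[[-14541, -28826], [6177, 12226]]

tr T = -5 and det T = 6, so the characteristic polynomial is λ² − (-5)λ + (6) with roots -3 and -2.
Eigenvectors give P = [[7, -2], [-3, 1]] with P⁻¹ = [[1, 2], [3, 7]], and T = P·diag(-3, -2)·P⁻¹.
Then T^7 = P·diag(-2187, -128)·P⁻¹ = [[-15309, 256], [6561, -128]] · [[1, 2], [3, 7]] = [[-14541, -28826], [6177, 12226]].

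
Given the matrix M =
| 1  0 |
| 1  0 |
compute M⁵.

M² = M (a projection; rank 1, trace 1), so M⁵ = M.

[[1, 0], [1, 0]]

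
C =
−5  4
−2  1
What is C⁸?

tr C = −4 and det C = 3, so the characteristic polynomial is λ² − (−4)λ + (3) with roots −3 and −1.
Eigenvectors give P = [[2, −1], [1, −1]] with P⁻¹ = [[1, −1], [1, −2]], and C = P·diag(−3, −1)·P⁻¹.
Then C⁸ = P·diag(6561, 1)·P⁻¹ = [[13122, −1], [6561, −1]] · [[1, −1], [1, −2]] = [[13121, −13120], [6560, −6559]].

[[13121, −13120], [6560, −6559]]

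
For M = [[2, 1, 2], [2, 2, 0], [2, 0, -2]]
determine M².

[[10, 4, 0], [8, 6, 4], [0, 2, 8]]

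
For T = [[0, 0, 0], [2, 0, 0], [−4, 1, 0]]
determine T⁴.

T is strictly triangular, hence nilpotent: T³ = 0, so T⁴ = 0.

[[0, 0, 0], [0, 0, 0], [0, 0, 0]]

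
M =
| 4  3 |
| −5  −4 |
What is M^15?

M² = I (check: tr M = 0 and det M = −1), so M^15 = M since 15 is odd.

[[4, 3], [−5, −4]]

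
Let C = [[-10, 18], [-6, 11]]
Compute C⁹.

tr C = 1 and det C = -2, so the characteristic polynomial is λ² − (1)λ + (-2) with roots 2 and -1.
Eigenvectors give P = [[-3, 2], [-2, 1]] with P⁻¹ = [[1, -2], [2, -3]], and C = P·diag(2, -1)·P⁻¹.
Then C⁹ = P·diag(512, -1)·P⁻¹ = [[-1536, -2], [-1024, -1]] · [[1, -2], [2, -3]] = [[-1540, 3078], [-1026, 2051]].

[[-1540, 3078], [-1026, 2051]]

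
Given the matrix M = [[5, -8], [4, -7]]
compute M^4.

tr M = -2 and det M = -3, so the characteristic polynomial is λ² − (-2)λ + (-3) with roots -3 and 1.
Eigenvectors give P = [[-1, -2], [-1, -1]] with P⁻¹ = [[1, -2], [-1, 1]], and M = P·diag(-3, 1)·P⁻¹.
Then M^4 = P·diag(81, 1)·P⁻¹ = [[-81, -2], [-81, -1]] · [[1, -2], [-1, 1]] = [[-79, 160], [-80, 161]].

[[-79, 160], [-80, 161]]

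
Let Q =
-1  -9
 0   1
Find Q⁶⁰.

Q² = I (check: tr Q = 0 and det Q = -1), so Q⁶⁰ = I since 60 is even.

[[1, 0], [0, 1]]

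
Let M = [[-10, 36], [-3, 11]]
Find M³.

tr M = 1 and det M = -2, so the characteristic polynomial is λ² − (1)λ + (-2) with roots 2 and -1.
Eigenvectors give P = [[-3, -4], [-1, -1]] with P⁻¹ = [[1, -4], [-1, 3]], and M = P·diag(2, -1)·P⁻¹.
Then M³ = P·diag(8, -1)·P⁻¹ = [[-24, 4], [-8, 1]] · [[1, -4], [-1, 3]] = [[-28, 108], [-9, 35]].

[[-28, 108], [-9, 35]]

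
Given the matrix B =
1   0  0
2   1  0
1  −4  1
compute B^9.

[[1, 0, 0], [18, 1, 0], [−279, −36, 1]]

B = I + N where N = [[0, 0, 0], [2, 0, 0], [1, −4, 0]] is strictly lower-triangular, so N^3 = 0.
(I + N)^9 = I + 9·N + 36·N^2 = [[1, 0, 0], [18, 1, 0], [−279, −36, 1]].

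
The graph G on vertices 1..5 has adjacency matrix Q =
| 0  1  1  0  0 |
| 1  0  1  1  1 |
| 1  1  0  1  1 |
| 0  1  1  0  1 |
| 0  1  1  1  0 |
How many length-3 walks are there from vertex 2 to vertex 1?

The number of length-3 walks from vertex 2 to vertex 1 is entry (2,1) of Q^3, where Q is the adjacency matrix.
Q^2 = [[2, 1, 1, 2, 2], [1, 4, 3, 2, 2], [1, 3, 4, 2, 2], [2, 2, 2, 3, 2], [2, 2, 2, 2, 3]]
Q^3 = [[2, 7, 7, 4, 4], [7, 8, 9, 9, 9], [7, 9, 8, 9, 9], [4, 9, 9, 6, 7], [4, 9, 9, 7, 6]]

7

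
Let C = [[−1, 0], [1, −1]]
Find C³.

C² = [[1, 0], [−2, 1]]
C³ = [[−1, 0], [3, −1]]

[[−1, 0], [3, −1]]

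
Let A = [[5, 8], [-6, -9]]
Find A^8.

[[-19679, -26240], [19680, 26241]]

tr A = -4 and det A = 3, so the characteristic polynomial is λ² − (-4)λ + (3) with roots -1 and -3.
Eigenvectors give P = [[4, -1], [-3, 1]] with P⁻¹ = [[1, 1], [3, 4]], and A = P·diag(-1, -3)·P⁻¹.
Then A^8 = P·diag(1, 6561)·P⁻¹ = [[4, -6561], [-3, 6561]] · [[1, 1], [3, 4]] = [[-19679, -26240], [19680, 26241]].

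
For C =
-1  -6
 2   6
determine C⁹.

[[-57001, -115026], [38342, 77196]]

tr C = 5 and det C = 6, so the characteristic polynomial is λ² − (5)λ + (6) with roots 3 and 2.
Eigenvectors give P = [[3, -2], [-2, 1]] with P⁻¹ = [[-1, -2], [-2, -3]], and C = P·diag(3, 2)·P⁻¹.
Then C⁹ = P·diag(19683, 512)·P⁻¹ = [[59049, -1024], [-39366, 512]] · [[-1, -2], [-2, -3]] = [[-57001, -115026], [38342, 77196]].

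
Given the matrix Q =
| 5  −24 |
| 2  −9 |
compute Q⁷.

[[6557, −26232], [2186, −8745]]

tr Q = −4 and det Q = 3, so the characteristic polynomial is λ² − (−4)λ + (3) with roots −1 and −3.
Eigenvectors give P = [[4, 3], [1, 1]] with P⁻¹ = [[1, −3], [−1, 4]], and Q = P·diag(−1, −3)·P⁻¹.
Then Q⁷ = P·diag(−1, −2187)·P⁻¹ = [[−4, −6561], [−1, −2187]] · [[1, −3], [−1, 4]] = [[6557, −26232], [2186, −8745]].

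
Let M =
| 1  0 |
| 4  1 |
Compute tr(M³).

2

M² = [[1, 0], [8, 1]]
M³ = [[1, 0], [12, 1]]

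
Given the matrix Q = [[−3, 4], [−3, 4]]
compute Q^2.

[[−3, 4], [−3, 4]]

Q² = Q (a projection; rank 1, trace 1), so Q^2 = Q.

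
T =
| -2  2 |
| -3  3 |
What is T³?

[[-2, 2], [-3, 3]]

T² = T (a projection; rank 1, trace 1), so T³ = T.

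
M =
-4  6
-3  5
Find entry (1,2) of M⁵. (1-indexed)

66

tr M = 1 and det M = -2, so the characteristic polynomial is λ² − (1)λ + (-2) with roots -1 and 2.
Eigenvectors give P = [[2, -1], [1, -1]] with P⁻¹ = [[1, -1], [1, -2]], and M = P·diag(-1, 2)·P⁻¹.
Then M⁵ = P·diag(-1, 32)·P⁻¹ = [[-2, -32], [-1, -32]] · [[1, -1], [1, -2]] = [[-34, 66], [-33, 65]].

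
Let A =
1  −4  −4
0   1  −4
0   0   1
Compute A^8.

[[1, −32, 416], [0, 1, −32], [0, 0, 1]]

A = I + N where N = [[0, −4, −4], [0, 0, −4], [0, 0, 0]] is strictly upper-triangular, so N^3 = 0.
(I + N)^8 = I + 8·N + 28·N^2 = [[1, −32, 416], [0, 1, −32], [0, 0, 1]].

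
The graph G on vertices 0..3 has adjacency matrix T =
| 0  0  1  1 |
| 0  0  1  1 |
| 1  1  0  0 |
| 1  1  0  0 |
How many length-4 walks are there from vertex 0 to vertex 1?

The number of length-4 walks from vertex 0 to vertex 1 is entry (0,1) of T^4, where T is the adjacency matrix.
T^2 = [[2, 2, 0, 0], [2, 2, 0, 0], [0, 0, 2, 2], [0, 0, 2, 2]]
T^3 = [[0, 0, 4, 4], [0, 0, 4, 4], [4, 4, 0, 0], [4, 4, 0, 0]]
T^4 = [[8, 8, 0, 0], [8, 8, 0, 0], [0, 0, 8, 8], [0, 0, 8, 8]]

8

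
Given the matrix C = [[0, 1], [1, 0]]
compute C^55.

[[0, 1], [1, 0]]

C² = I (check: tr C = 0 and det C = −1), so C^55 = C since 55 is odd.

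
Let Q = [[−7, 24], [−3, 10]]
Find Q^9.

[[−4087, 12264], [−1533, 4600]]

tr Q = 3 and det Q = 2, so the characteristic polynomial is λ² − (3)λ + (2) with roots 2 and 1.
Eigenvectors give P = [[−8, 3], [−3, 1]] with P⁻¹ = [[1, −3], [3, −8]], and Q = P·diag(2, 1)·P⁻¹.
Then Q^9 = P·diag(512, 1)·P⁻¹ = [[−4096, 3], [−1536, 1]] · [[1, −3], [3, −8]] = [[−4087, 12264], [−1533, 4600]].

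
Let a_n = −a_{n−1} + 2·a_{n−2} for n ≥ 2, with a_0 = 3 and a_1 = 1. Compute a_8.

173

With companion matrix C = [[−1, 2], [1, 0]], [a_n, a_{n−1}]ᵀ = C·[a_{n−1}, a_{n−2}]ᵀ, so [a_8, a_7]ᵀ = C⁷·[a_1, a_0]ᵀ.
C⁷ = [[−85, 86], [43, −42]], giving [a_8, a_7]ᵀ = [[173], [−83]].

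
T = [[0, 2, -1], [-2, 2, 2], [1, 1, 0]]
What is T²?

[[-5, 3, 4], [-2, 2, 6], [-2, 4, 1]]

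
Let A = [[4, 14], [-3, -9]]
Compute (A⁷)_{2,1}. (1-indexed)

-6177

tr A = -5 and det A = 6, so the characteristic polynomial is λ² − (-5)λ + (6) with roots -3 and -2.
Eigenvectors give P = [[-2, 7], [1, -3]] with P⁻¹ = [[3, 7], [1, 2]], and A = P·diag(-3, -2)·P⁻¹.
Then A⁷ = P·diag(-2187, -128)·P⁻¹ = [[4374, -896], [-2187, 384]] · [[3, 7], [1, 2]] = [[12226, 28826], [-6177, -14541]].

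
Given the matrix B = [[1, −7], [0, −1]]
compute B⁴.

B² = I (check: tr B = 0 and det B = −1), so B⁴ = I since 4 is even.

[[1, 0], [0, 1]]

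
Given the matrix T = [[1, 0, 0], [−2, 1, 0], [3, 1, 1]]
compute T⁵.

[[1, 0, 0], [−10, 1, 0], [−5, 5, 1]]

T = I + N where N = [[0, 0, 0], [−2, 0, 0], [3, 1, 0]] is strictly lower-triangular, so N³ = 0.
(I + N)⁵ = I + 5·N + 10·N² = [[1, 0, 0], [−10, 1, 0], [−5, 5, 1]].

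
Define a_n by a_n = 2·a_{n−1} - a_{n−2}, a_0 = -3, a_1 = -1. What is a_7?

With companion matrix T = [[2, -1], [1, 0]], [a_n, a_{n−1}]ᵀ = T·[a_{n−1}, a_{n−2}]ᵀ, so [a_7, a_6]ᵀ = T^6·[a_1, a_0]ᵀ.
T^6 = [[7, -6], [6, -5]], giving [a_7, a_6]ᵀ = [[11], [9]].

11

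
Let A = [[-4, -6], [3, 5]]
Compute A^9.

[[-514, -1026], [513, 1025]]

tr A = 1 and det A = -2, so the characteristic polynomial is λ² − (1)λ + (-2) with roots -1 and 2.
Eigenvectors give P = [[2, 1], [-1, -1]] with P⁻¹ = [[1, 1], [-1, -2]], and A = P·diag(-1, 2)·P⁻¹.
Then A^9 = P·diag(-1, 512)·P⁻¹ = [[-2, 512], [1, -512]] · [[1, 1], [-1, -2]] = [[-514, -1026], [513, 1025]].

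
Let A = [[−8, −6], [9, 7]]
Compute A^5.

[[−98, −66], [99, 67]]

tr A = −1 and det A = −2, so the characteristic polynomial is λ² − (−1)λ + (−2) with roots −2 and 1.
Eigenvectors give P = [[−1, −2], [1, 3]] with P⁻¹ = [[−3, −2], [1, 1]], and A = P·diag(−2, 1)·P⁻¹.
Then A^5 = P·diag(−32, 1)·P⁻¹ = [[32, −2], [−32, 3]] · [[−3, −2], [1, 1]] = [[−98, −66], [99, 67]].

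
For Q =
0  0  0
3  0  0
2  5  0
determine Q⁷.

[[0, 0, 0], [0, 0, 0], [0, 0, 0]]

Q is strictly triangular, hence nilpotent: Q³ = 0, so Q⁷ = 0.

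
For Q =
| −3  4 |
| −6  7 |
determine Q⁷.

[[−4371, 4372], [−6558, 6559]]

tr Q = 4 and det Q = 3, so the characteristic polynomial is λ² − (4)λ + (3) with roots 1 and 3.
Eigenvectors give P = [[1, −2], [1, −3]] with P⁻¹ = [[3, −2], [1, −1]], and Q = P·diag(1, 3)·P⁻¹.
Then Q⁷ = P·diag(1, 2187)·P⁻¹ = [[1, −4374], [1, −6561]] · [[3, −2], [1, −1]] = [[−4371, 4372], [−6558, 6559]].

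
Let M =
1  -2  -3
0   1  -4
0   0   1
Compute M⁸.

M = I + N where N = [[0, -2, -3], [0, 0, -4], [0, 0, 0]] is strictly upper-triangular, so N³ = 0.
(I + N)⁸ = I + 8·N + 28·N² = [[1, -16, 200], [0, 1, -32], [0, 0, 1]].

[[1, -16, 200], [0, 1, -32], [0, 0, 1]]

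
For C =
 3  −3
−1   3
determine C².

[[12, −18], [−6, 12]]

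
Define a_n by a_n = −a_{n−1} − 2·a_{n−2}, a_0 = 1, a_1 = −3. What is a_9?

With companion matrix A = [[−1, −2], [1, 0]], [a_n, a_{n−1}]ᵀ = A·[a_{n−1}, a_{n−2}]ᵀ, so [a_9, a_8]ᵀ = A⁸·[a_1, a_0]ᵀ.
A⁸ = [[−17, −6], [3, −14]], giving [a_9, a_8]ᵀ = [[45], [−23]].

45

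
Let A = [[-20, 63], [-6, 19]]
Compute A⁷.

tr A = -1 and det A = -2, so the characteristic polynomial is λ² − (-1)λ + (-2) with roots -2 and 1.
Eigenvectors give P = [[7, 3], [2, 1]] with P⁻¹ = [[1, -3], [-2, 7]], and A = P·diag(-2, 1)·P⁻¹.
Then A⁷ = P·diag(-128, 1)·P⁻¹ = [[-896, 3], [-256, 1]] · [[1, -3], [-2, 7]] = [[-902, 2709], [-258, 775]].

[[-902, 2709], [-258, 775]]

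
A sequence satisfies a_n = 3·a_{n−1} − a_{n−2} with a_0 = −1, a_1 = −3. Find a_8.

−2584

With companion matrix Q = [[3, −1], [1, 0]], [a_n, a_{n−1}]ᵀ = Q·[a_{n−1}, a_{n−2}]ᵀ, so [a_8, a_7]ᵀ = Q⁷·[a_1, a_0]ᵀ.
Q⁷ = [[987, −377], [377, −144]], giving [a_8, a_7]ᵀ = [[−2584], [−987]].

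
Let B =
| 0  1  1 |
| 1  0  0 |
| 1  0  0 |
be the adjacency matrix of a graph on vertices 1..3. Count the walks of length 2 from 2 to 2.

The number of length-2 walks from vertex 2 to vertex 2 is entry (2,2) of B², where B is the adjacency matrix.
B² = [[2, 0, 0], [0, 1, 1], [0, 1, 1]]

1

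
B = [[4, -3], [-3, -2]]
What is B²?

[[25, -6], [-6, 13]]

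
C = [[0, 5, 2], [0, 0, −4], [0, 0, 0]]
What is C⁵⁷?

C is strictly triangular, hence nilpotent: C³ = 0, so C⁵⁷ = 0.

[[0, 0, 0], [0, 0, 0], [0, 0, 0]]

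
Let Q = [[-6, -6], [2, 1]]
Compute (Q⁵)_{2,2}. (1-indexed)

601

tr Q = -5 and det Q = 6, so the characteristic polynomial is λ² − (-5)λ + (6) with roots -2 and -3.
Eigenvectors give P = [[-3, -2], [2, 1]] with P⁻¹ = [[1, 2], [-2, -3]], and Q = P·diag(-2, -3)·P⁻¹.
Then Q⁵ = P·diag(-32, -243)·P⁻¹ = [[96, 486], [-64, -243]] · [[1, 2], [-2, -3]] = [[-876, -1266], [422, 601]].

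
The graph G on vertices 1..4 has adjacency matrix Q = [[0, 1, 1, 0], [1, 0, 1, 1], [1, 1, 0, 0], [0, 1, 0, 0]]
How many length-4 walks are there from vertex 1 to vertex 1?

The number of length-4 walks from vertex 1 to vertex 1 is entry (1,1) of Q^4, where Q is the adjacency matrix.
Q^2 = [[2, 1, 1, 1], [1, 3, 1, 0], [1, 1, 2, 1], [1, 0, 1, 1]]
Q^3 = [[2, 4, 3, 1], [4, 2, 4, 3], [3, 4, 2, 1], [1, 3, 1, 0]]
Q^4 = [[7, 6, 6, 4], [6, 11, 6, 2], [6, 6, 7, 4], [4, 2, 4, 3]]

7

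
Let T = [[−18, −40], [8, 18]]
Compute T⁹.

tr T = 0 and det T = −4, so the characteristic polynomial is λ² − (0)λ + (−4) with roots −2 and 2.
Eigenvectors give P = [[−5, −2], [2, 1]] with P⁻¹ = [[−1, −2], [2, 5]], and T = P·diag(−2, 2)·P⁻¹.
Then T⁹ = P·diag(−512, 512)·P⁻¹ = [[2560, −1024], [−1024, 512]] · [[−1, −2], [2, 5]] = [[−4608, −10240], [2048, 4608]].

[[−4608, −10240], [2048, 4608]]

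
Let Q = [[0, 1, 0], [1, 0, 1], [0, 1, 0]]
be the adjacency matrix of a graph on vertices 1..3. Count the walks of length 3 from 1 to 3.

0

The number of length-3 walks from vertex 1 to vertex 3 is entry (1,3) of Q³, where Q is the adjacency matrix.
Q² = [[1, 0, 1], [0, 2, 0], [1, 0, 1]]
Q³ = [[0, 2, 0], [2, 0, 2], [0, 2, 0]]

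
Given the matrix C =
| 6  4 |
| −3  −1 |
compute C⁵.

[[876, 844], [−633, −601]]

tr C = 5 and det C = 6, so the characteristic polynomial is λ² − (5)λ + (6) with roots 3 and 2.
Eigenvectors give P = [[4, −1], [−3, 1]] with P⁻¹ = [[1, 1], [3, 4]], and C = P·diag(3, 2)·P⁻¹.
Then C⁵ = P·diag(243, 32)·P⁻¹ = [[972, −32], [−729, 32]] · [[1, 1], [3, 4]] = [[876, 844], [−633, −601]].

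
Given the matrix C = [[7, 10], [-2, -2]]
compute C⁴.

[[341, 650], [-130, -244]]

tr C = 5 and det C = 6, so the characteristic polynomial is λ² − (5)λ + (6) with roots 3 and 2.
Eigenvectors give P = [[5, -2], [-2, 1]] with P⁻¹ = [[1, 2], [2, 5]], and C = P·diag(3, 2)·P⁻¹.
Then C⁴ = P·diag(81, 16)·P⁻¹ = [[405, -32], [-162, 16]] · [[1, 2], [2, 5]] = [[341, 650], [-130, -244]].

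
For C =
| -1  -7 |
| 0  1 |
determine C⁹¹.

[[-1, -7], [0, 1]]

C² = I (check: tr C = 0 and det C = -1), so C⁹¹ = C since 91 is odd.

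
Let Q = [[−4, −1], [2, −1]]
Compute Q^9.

tr Q = −5 and det Q = 6, so the characteristic polynomial is λ² − (−5)λ + (6) with roots −3 and −2.
Eigenvectors give P = [[1, 1], [−1, −2]] with P⁻¹ = [[2, 1], [−1, −1]], and Q = P·diag(−3, −2)·P⁻¹.
Then Q^9 = P·diag(−19683, −512)·P⁻¹ = [[−19683, −512], [19683, 1024]] · [[2, 1], [−1, −1]] = [[−38854, −19171], [38342, 18659]].

[[−38854, −19171], [38342, 18659]]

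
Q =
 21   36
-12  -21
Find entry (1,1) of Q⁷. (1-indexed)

tr Q = 0 and det Q = -9, so the characteristic polynomial is λ² − (0)λ + (-9) with roots -3 and 3.
Eigenvectors give P = [[-3, -2], [2, 1]] with P⁻¹ = [[1, 2], [-2, -3]], and Q = P·diag(-3, 3)·P⁻¹.
Then Q⁷ = P·diag(-2187, 2187)·P⁻¹ = [[6561, -4374], [-4374, 2187]] · [[1, 2], [-2, -3]] = [[15309, 26244], [-8748, -15309]].

15309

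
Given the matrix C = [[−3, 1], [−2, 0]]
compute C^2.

[[7, −3], [6, −2]]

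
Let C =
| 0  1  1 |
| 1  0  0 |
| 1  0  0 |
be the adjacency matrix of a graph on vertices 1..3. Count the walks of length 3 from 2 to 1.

The number of length-3 walks from vertex 2 to vertex 1 is entry (2,1) of C^3, where C is the adjacency matrix.
C^2 = [[2, 0, 0], [0, 1, 1], [0, 1, 1]]
C^3 = [[0, 2, 2], [2, 0, 0], [2, 0, 0]]

2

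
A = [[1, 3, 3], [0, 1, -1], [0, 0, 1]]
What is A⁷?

A = I + N where N = [[0, 3, 3], [0, 0, -1], [0, 0, 0]] is strictly upper-triangular, so N³ = 0.
(I + N)⁷ = I + 7·N + 21·N² = [[1, 21, -42], [0, 1, -7], [0, 0, 1]].

[[1, 21, -42], [0, 1, -7], [0, 0, 1]]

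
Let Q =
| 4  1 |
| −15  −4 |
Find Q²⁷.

Q² = I (check: tr Q = 0 and det Q = −1), so Q²⁷ = Q since 27 is odd.

[[4, 1], [−15, −4]]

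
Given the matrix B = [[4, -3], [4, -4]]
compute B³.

B² = [[4, 0], [0, 4]]
B³ = [[16, -12], [16, -16]]

[[16, -12], [16, -16]]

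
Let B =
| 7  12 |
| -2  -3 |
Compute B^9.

tr B = 4 and det B = 3, so the characteristic polynomial is λ² − (4)λ + (3) with roots 3 and 1.
Eigenvectors give P = [[3, -2], [-1, 1]] with P⁻¹ = [[1, 2], [1, 3]], and B = P·diag(3, 1)·P⁻¹.
Then B^9 = P·diag(19683, 1)·P⁻¹ = [[59049, -2], [-19683, 1]] · [[1, 2], [1, 3]] = [[59047, 118092], [-19682, -39363]].

[[59047, 118092], [-19682, -39363]]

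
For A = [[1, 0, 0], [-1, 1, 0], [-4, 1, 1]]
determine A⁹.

A = I + N where N = [[0, 0, 0], [-1, 0, 0], [-4, 1, 0]] is strictly lower-triangular, so N³ = 0.
(I + N)⁹ = I + 9·N + 36·N² = [[1, 0, 0], [-9, 1, 0], [-72, 9, 1]].

[[1, 0, 0], [-9, 1, 0], [-72, 9, 1]]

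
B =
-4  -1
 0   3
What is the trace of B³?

B² = [[16, 1], [0, 9]]
B³ = [[-64, -13], [0, 27]]

-37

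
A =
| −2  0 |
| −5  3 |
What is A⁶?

[[64, 0], [−665, 729]]

tr A = 1 and det A = −6, so the characteristic polynomial is λ² − (1)λ + (−6) with roots −2 and 3.
Eigenvectors give P = [[1, 0], [1, 1]] with P⁻¹ = [[1, 0], [−1, 1]], and A = P·diag(−2, 3)·P⁻¹.
Then A⁶ = P·diag(64, 729)·P⁻¹ = [[64, 0], [64, 729]] · [[1, 0], [−1, 1]] = [[64, 0], [−665, 729]].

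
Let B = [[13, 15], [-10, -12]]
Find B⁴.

[[211, 195], [-130, -114]]

tr B = 1 and det B = -6, so the characteristic polynomial is λ² − (1)λ + (-6) with roots 3 and -2.
Eigenvectors give P = [[-3, 1], [2, -1]] with P⁻¹ = [[-1, -1], [-2, -3]], and B = P·diag(3, -2)·P⁻¹.
Then B⁴ = P·diag(81, 16)·P⁻¹ = [[-243, 16], [162, -16]] · [[-1, -1], [-2, -3]] = [[211, 195], [-130, -114]].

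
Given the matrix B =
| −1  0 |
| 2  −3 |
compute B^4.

tr B = −4 and det B = 3, so the characteristic polynomial is λ² − (−4)λ + (3) with roots −3 and −1.
Eigenvectors give P = [[0, 1], [−1, 1]] with P⁻¹ = [[1, −1], [1, 0]], and B = P·diag(−3, −1)·P⁻¹.
Then B^4 = P·diag(81, 1)·P⁻¹ = [[0, 1], [−81, 1]] · [[1, −1], [1, 0]] = [[1, 0], [−80, 81]].

[[1, 0], [−80, 81]]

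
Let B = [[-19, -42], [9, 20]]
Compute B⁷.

[[-775, -1806], [387, 902]]

tr B = 1 and det B = -2, so the characteristic polynomial is λ² − (1)λ + (-2) with roots 2 and -1.
Eigenvectors give P = [[-2, 7], [1, -3]] with P⁻¹ = [[3, 7], [1, 2]], and B = P·diag(2, -1)·P⁻¹.
Then B⁷ = P·diag(128, -1)·P⁻¹ = [[-256, -7], [128, 3]] · [[3, 7], [1, 2]] = [[-775, -1806], [387, 902]].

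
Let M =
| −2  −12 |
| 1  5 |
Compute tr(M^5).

33

tr M = 3 and det M = 2, so the characteristic polynomial is λ² − (3)λ + (2) with roots 2 and 1.
Eigenvectors give P = [[−3, 4], [1, −1]] with P⁻¹ = [[1, 4], [1, 3]], and M = P·diag(2, 1)·P⁻¹.
Then M^5 = P·diag(32, 1)·P⁻¹ = [[−96, 4], [32, −1]] · [[1, 4], [1, 3]] = [[−92, −372], [31, 125]].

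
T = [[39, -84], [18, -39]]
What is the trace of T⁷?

tr T = 0 and det T = -9, so the characteristic polynomial is λ² − (0)λ + (-9) with roots -3 and 3.
Eigenvectors give P = [[-2, -7], [-1, -3]] with P⁻¹ = [[3, -7], [-1, 2]], and T = P·diag(-3, 3)·P⁻¹.
Then T⁷ = P·diag(-2187, 2187)·P⁻¹ = [[4374, -15309], [2187, -6561]] · [[3, -7], [-1, 2]] = [[28431, -61236], [13122, -28431]].

0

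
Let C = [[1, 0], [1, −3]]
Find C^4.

[[1, 0], [−20, 81]]

C^2 = [[1, 0], [−2, 9]]
C^3 = [[1, 0], [7, −27]]
C^4 = [[1, 0], [−20, 81]]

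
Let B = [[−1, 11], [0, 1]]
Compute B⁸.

B² = I (check: tr B = 0 and det B = −1), so B⁸ = I since 8 is even.

[[1, 0], [0, 1]]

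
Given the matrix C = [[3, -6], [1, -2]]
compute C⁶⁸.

C² = C (a projection; rank 1, trace 1), so C⁶⁸ = C.

[[3, -6], [1, -2]]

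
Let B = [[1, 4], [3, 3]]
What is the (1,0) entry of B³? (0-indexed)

75

B² = [[13, 16], [12, 21]]
B³ = [[61, 100], [75, 111]]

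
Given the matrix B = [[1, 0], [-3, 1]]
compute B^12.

[[1, 0], [-36, 1]]

B = I + N where N = [[0, 0], [-3, 0]] is strictly lower-triangular, so N^2 = 0.
(I + N)^12 = I + 12·N = [[1, 0], [-36, 1]].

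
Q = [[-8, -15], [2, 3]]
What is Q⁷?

tr Q = -5 and det Q = 6, so the characteristic polynomial is λ² − (-5)λ + (6) with roots -2 and -3.
Eigenvectors give P = [[-5, -3], [2, 1]] with P⁻¹ = [[1, 3], [-2, -5]], and Q = P·diag(-2, -3)·P⁻¹.
Then Q⁷ = P·diag(-128, -2187)·P⁻¹ = [[640, 6561], [-256, -2187]] · [[1, 3], [-2, -5]] = [[-12482, -30885], [4118, 10167]].

[[-12482, -30885], [4118, 10167]]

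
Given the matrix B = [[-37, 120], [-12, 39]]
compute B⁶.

[[-6551, 21840], [-2184, 7281]]

tr B = 2 and det B = -3, so the characteristic polynomial is λ² − (2)λ + (-3) with roots -1 and 3.
Eigenvectors give P = [[10, 3], [3, 1]] with P⁻¹ = [[1, -3], [-3, 10]], and B = P·diag(-1, 3)·P⁻¹.
Then B⁶ = P·diag(1, 729)·P⁻¹ = [[10, 2187], [3, 729]] · [[1, -3], [-3, 10]] = [[-6551, 21840], [-2184, 7281]].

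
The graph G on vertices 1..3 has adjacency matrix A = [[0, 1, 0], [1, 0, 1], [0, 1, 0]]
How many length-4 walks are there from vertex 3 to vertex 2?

The number of length-4 walks from vertex 3 to vertex 2 is entry (3,2) of A^4, where A is the adjacency matrix.
A^2 = [[1, 0, 1], [0, 2, 0], [1, 0, 1]]
A^3 = [[0, 2, 0], [2, 0, 2], [0, 2, 0]]
A^4 = [[2, 0, 2], [0, 4, 0], [2, 0, 2]]

0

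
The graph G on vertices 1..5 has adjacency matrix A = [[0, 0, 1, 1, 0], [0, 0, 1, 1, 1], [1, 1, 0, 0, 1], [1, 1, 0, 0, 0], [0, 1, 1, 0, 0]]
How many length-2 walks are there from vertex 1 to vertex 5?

1

The number of length-2 walks from vertex 1 to vertex 5 is entry (1,5) of A^2, where A is the adjacency matrix.
A^2 = [[2, 2, 0, 0, 1], [2, 3, 1, 0, 1], [0, 1, 3, 2, 1], [0, 0, 2, 2, 1], [1, 1, 1, 1, 2]]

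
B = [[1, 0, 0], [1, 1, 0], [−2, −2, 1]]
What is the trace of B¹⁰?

3

B = I + N where N = [[0, 0, 0], [1, 0, 0], [−2, −2, 0]] is strictly lower-triangular, so N³ = 0.
(I + N)¹⁰ = I + 10·N + 45·N² = [[1, 0, 0], [10, 1, 0], [−110, −20, 1]].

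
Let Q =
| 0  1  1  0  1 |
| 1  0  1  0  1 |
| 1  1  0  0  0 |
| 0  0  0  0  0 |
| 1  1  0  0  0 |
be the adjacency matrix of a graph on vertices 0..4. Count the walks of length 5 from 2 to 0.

29

The number of length-5 walks from vertex 2 to vertex 0 is entry (2,0) of Q^5, where Q is the adjacency matrix.
Q^2 = [[3, 2, 1, 0, 1], [2, 3, 1, 0, 1], [1, 1, 2, 0, 2], [0, 0, 0, 0, 0], [1, 1, 2, 0, 2]]
Q^3 = [[4, 5, 5, 0, 5], [5, 4, 5, 0, 5], [5, 5, 2, 0, 2], [0, 0, 0, 0, 0], [5, 5, 2, 0, 2]]
Q^4 = [[15, 14, 9, 0, 9], [14, 15, 9, 0, 9], [9, 9, 10, 0, 10], [0, 0, 0, 0, 0], [9, 9, 10, 0, 10]]
Q^5 = [[32, 33, 29, 0, 29], [33, 32, 29, 0, 29], [29, 29, 18, 0, 18], [0, 0, 0, 0, 0], [29, 29, 18, 0, 18]]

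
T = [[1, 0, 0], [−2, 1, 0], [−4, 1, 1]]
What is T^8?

[[1, 0, 0], [−16, 1, 0], [−88, 8, 1]]

T = I + N where N = [[0, 0, 0], [−2, 0, 0], [−4, 1, 0]] is strictly lower-triangular, so N^3 = 0.
(I + N)^8 = I + 8·N + 28·N^2 = [[1, 0, 0], [−16, 1, 0], [−88, 8, 1]].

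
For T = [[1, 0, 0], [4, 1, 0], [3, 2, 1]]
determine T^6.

T = I + N where N = [[0, 0, 0], [4, 0, 0], [3, 2, 0]] is strictly lower-triangular, so N^3 = 0.
(I + N)^6 = I + 6·N + 15·N^2 = [[1, 0, 0], [24, 1, 0], [138, 12, 1]].

[[1, 0, 0], [24, 1, 0], [138, 12, 1]]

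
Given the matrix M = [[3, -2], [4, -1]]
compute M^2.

[[1, -4], [8, -7]]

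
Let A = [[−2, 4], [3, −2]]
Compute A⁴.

[[448, −512], [−384, 448]]

A² = [[16, −16], [−12, 16]]
A³ = [[−80, 96], [72, −80]]
A⁴ = [[448, −512], [−384, 448]]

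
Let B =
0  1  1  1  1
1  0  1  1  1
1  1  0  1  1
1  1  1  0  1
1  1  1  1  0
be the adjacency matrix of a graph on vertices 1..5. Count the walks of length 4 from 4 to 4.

The number of length-4 walks from vertex 4 to vertex 4 is entry (4,4) of B⁴, where B is the adjacency matrix.
B² = [[4, 3, 3, 3, 3], [3, 4, 3, 3, 3], [3, 3, 4, 3, 3], [3, 3, 3, 4, 3], [3, 3, 3, 3, 4]]
B³ = [[12, 13, 13, 13, 13], [13, 12, 13, 13, 13], [13, 13, 12, 13, 13], [13, 13, 13, 12, 13], [13, 13, 13, 13, 12]]
B⁴ = [[52, 51, 51, 51, 51], [51, 52, 51, 51, 51], [51, 51, 52, 51, 51], [51, 51, 51, 52, 51], [51, 51, 51, 51, 52]]

52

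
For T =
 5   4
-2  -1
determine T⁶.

[[1457, 1456], [-728, -727]]

tr T = 4 and det T = 3, so the characteristic polynomial is λ² − (4)λ + (3) with roots 3 and 1.
Eigenvectors give P = [[-2, -1], [1, 1]] with P⁻¹ = [[-1, -1], [1, 2]], and T = P·diag(3, 1)·P⁻¹.
Then T⁶ = P·diag(729, 1)·P⁻¹ = [[-1458, -1], [729, 1]] · [[-1, -1], [1, 2]] = [[1457, 1456], [-728, -727]].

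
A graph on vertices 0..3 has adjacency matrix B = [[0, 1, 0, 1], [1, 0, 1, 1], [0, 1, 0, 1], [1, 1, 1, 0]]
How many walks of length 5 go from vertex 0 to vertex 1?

The number of length-5 walks from vertex 0 to vertex 1 is entry (0,1) of B^5, where B is the adjacency matrix.
B^2 = [[2, 1, 2, 1], [1, 3, 1, 2], [2, 1, 2, 1], [1, 2, 1, 3]]
B^3 = [[2, 5, 2, 5], [5, 4, 5, 5], [2, 5, 2, 5], [5, 5, 5, 4]]
B^4 = [[10, 9, 10, 9], [9, 15, 9, 14], [10, 9, 10, 9], [9, 14, 9, 15]]
B^5 = [[18, 29, 18, 29], [29, 32, 29, 33], [18, 29, 18, 29], [29, 33, 29, 32]]

29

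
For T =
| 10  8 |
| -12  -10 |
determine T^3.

tr T = 0 and det T = -4, so the characteristic polynomial is λ² − (0)λ + (-4) with roots 2 and -2.
Eigenvectors give P = [[-1, -2], [1, 3]] with P⁻¹ = [[-3, -2], [1, 1]], and T = P·diag(2, -2)·P⁻¹.
Then T^3 = P·diag(8, -8)·P⁻¹ = [[-8, 16], [8, -24]] · [[-3, -2], [1, 1]] = [[40, 32], [-48, -40]].

[[40, 32], [-48, -40]]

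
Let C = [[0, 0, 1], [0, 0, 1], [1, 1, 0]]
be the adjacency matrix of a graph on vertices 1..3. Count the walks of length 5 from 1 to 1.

The number of length-5 walks from vertex 1 to vertex 1 is entry (1,1) of C^5, where C is the adjacency matrix.
C^2 = [[1, 1, 0], [1, 1, 0], [0, 0, 2]]
C^3 = [[0, 0, 2], [0, 0, 2], [2, 2, 0]]
C^4 = [[2, 2, 0], [2, 2, 0], [0, 0, 4]]
C^5 = [[0, 0, 4], [0, 0, 4], [4, 4, 0]]

0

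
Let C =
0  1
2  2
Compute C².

[[2, 2], [4, 6]]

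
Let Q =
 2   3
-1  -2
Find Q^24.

[[1, 0], [0, 1]]

Q² = I (check: tr Q = 0 and det Q = -1), so Q^24 = I since 24 is even.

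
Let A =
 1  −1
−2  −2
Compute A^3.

A^2 = [[3, 1], [2, 6]]
A^3 = [[1, −5], [−10, −14]]

[[1, −5], [−10, −14]]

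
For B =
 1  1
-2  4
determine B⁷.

[[-1931, 2059], [-4118, 4246]]

tr B = 5 and det B = 6, so the characteristic polynomial is λ² − (5)λ + (6) with roots 3 and 2.
Eigenvectors give P = [[-1, -1], [-2, -1]] with P⁻¹ = [[1, -1], [-2, 1]], and B = P·diag(3, 2)·P⁻¹.
Then B⁷ = P·diag(2187, 128)·P⁻¹ = [[-2187, -128], [-4374, -128]] · [[1, -1], [-2, 1]] = [[-1931, 2059], [-4118, 4246]].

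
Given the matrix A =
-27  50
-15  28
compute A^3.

tr A = 1 and det A = -6, so the characteristic polynomial is λ² − (1)λ + (-6) with roots 3 and -2.
Eigenvectors give P = [[5, 2], [3, 1]] with P⁻¹ = [[-1, 2], [3, -5]], and A = P·diag(3, -2)·P⁻¹.
Then A^3 = P·diag(27, -8)·P⁻¹ = [[135, -16], [81, -8]] · [[-1, 2], [3, -5]] = [[-183, 350], [-105, 202]].

[[-183, 350], [-105, 202]]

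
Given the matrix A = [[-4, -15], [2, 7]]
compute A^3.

tr A = 3 and det A = 2, so the characteristic polynomial is λ² − (3)λ + (2) with roots 1 and 2.
Eigenvectors give P = [[-3, -5], [1, 2]] with P⁻¹ = [[-2, -5], [1, 3]], and A = P·diag(1, 2)·P⁻¹.
Then A^3 = P·diag(1, 8)·P⁻¹ = [[-3, -40], [1, 16]] · [[-2, -5], [1, 3]] = [[-34, -105], [14, 43]].

[[-34, -105], [14, 43]]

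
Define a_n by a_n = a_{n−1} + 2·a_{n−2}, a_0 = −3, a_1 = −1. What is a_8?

−343

With companion matrix C = [[1, 2], [1, 0]], [a_n, a_{n−1}]ᵀ = C·[a_{n−1}, a_{n−2}]ᵀ, so [a_8, a_7]ᵀ = C⁷·[a_1, a_0]ᵀ.
C⁷ = [[85, 86], [43, 42]], giving [a_8, a_7]ᵀ = [[−343], [−169]].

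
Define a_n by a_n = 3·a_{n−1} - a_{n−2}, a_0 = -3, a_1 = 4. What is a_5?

With companion matrix C = [[3, -1], [1, 0]], [a_n, a_{n−1}]ᵀ = C·[a_{n−1}, a_{n−2}]ᵀ, so [a_5, a_4]ᵀ = C⁴·[a_1, a_0]ᵀ.
C⁴ = [[55, -21], [21, -8]], giving [a_5, a_4]ᵀ = [[283], [108]].

283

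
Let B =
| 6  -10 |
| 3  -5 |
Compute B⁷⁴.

B² = B (a projection; rank 1, trace 1), so B⁷⁴ = B.

[[6, -10], [3, -5]]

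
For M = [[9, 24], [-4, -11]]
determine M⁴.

tr M = -2 and det M = -3, so the characteristic polynomial is λ² − (-2)λ + (-3) with roots -3 and 1.
Eigenvectors give P = [[2, -3], [-1, 1]] with P⁻¹ = [[-1, -3], [-1, -2]], and M = P·diag(-3, 1)·P⁻¹.
Then M⁴ = P·diag(81, 1)·P⁻¹ = [[162, -3], [-81, 1]] · [[-1, -3], [-1, -2]] = [[-159, -480], [80, 241]].

[[-159, -480], [80, 241]]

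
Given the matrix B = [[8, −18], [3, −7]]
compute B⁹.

tr B = 1 and det B = −2, so the characteristic polynomial is λ² − (1)λ + (−2) with roots 2 and −1.
Eigenvectors give P = [[3, −2], [1, −1]] with P⁻¹ = [[1, −2], [1, −3]], and B = P·diag(2, −1)·P⁻¹.
Then B⁹ = P·diag(512, −1)·P⁻¹ = [[1536, 2], [512, 1]] · [[1, −2], [1, −3]] = [[1538, −3078], [513, −1027]].

[[1538, −3078], [513, −1027]]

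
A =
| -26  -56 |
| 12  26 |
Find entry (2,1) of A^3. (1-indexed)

tr A = 0 and det A = -4, so the characteristic polynomial is λ² − (0)λ + (-4) with roots -2 and 2.
Eigenvectors give P = [[7, -2], [-3, 1]] with P⁻¹ = [[1, 2], [3, 7]], and A = P·diag(-2, 2)·P⁻¹.
Then A^3 = P·diag(-8, 8)·P⁻¹ = [[-56, -16], [24, 8]] · [[1, 2], [3, 7]] = [[-104, -224], [48, 104]].

48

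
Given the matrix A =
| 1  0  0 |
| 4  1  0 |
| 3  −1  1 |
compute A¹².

[[1, 0, 0], [48, 1, 0], [−228, −12, 1]]

A = I + N where N = [[0, 0, 0], [4, 0, 0], [3, −1, 0]] is strictly lower-triangular, so N³ = 0.
(I + N)¹² = I + 12·N + 66·N² = [[1, 0, 0], [48, 1, 0], [−228, −12, 1]].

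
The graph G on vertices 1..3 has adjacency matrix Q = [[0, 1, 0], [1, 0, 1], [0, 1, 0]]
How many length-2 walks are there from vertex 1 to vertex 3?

The number of length-2 walks from vertex 1 to vertex 3 is entry (1,3) of Q^2, where Q is the adjacency matrix.
Q^2 = [[1, 0, 1], [0, 2, 0], [1, 0, 1]]

1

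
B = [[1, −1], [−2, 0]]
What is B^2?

[[3, −1], [−2, 2]]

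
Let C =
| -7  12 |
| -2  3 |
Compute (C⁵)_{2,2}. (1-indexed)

483

tr C = -4 and det C = 3, so the characteristic polynomial is λ² − (-4)λ + (3) with roots -1 and -3.
Eigenvectors give P = [[-2, 3], [-1, 1]] with P⁻¹ = [[1, -3], [1, -2]], and C = P·diag(-1, -3)·P⁻¹.
Then C⁵ = P·diag(-1, -243)·P⁻¹ = [[2, -729], [1, -243]] · [[1, -3], [1, -2]] = [[-727, 1452], [-242, 483]].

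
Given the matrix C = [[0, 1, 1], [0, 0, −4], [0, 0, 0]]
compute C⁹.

[[0, 0, 0], [0, 0, 0], [0, 0, 0]]

C is strictly triangular, hence nilpotent: C³ = 0, so C⁹ = 0.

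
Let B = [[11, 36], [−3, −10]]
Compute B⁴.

[[61, 180], [−15, −44]]

tr B = 1 and det B = −2, so the characteristic polynomial is λ² − (1)λ + (−2) with roots 2 and −1.
Eigenvectors give P = [[4, −3], [−1, 1]] with P⁻¹ = [[1, 3], [1, 4]], and B = P·diag(2, −1)·P⁻¹.
Then B⁴ = P·diag(16, 1)·P⁻¹ = [[64, −3], [−16, 1]] · [[1, 3], [1, 4]] = [[61, 180], [−15, −44]].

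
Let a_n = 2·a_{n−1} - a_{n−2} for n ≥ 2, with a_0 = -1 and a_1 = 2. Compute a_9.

26

With companion matrix Q = [[2, -1], [1, 0]], [a_n, a_{n−1}]ᵀ = Q·[a_{n−1}, a_{n−2}]ᵀ, so [a_9, a_8]ᵀ = Q^8·[a_1, a_0]ᵀ.
Q^8 = [[9, -8], [8, -7]], giving [a_9, a_8]ᵀ = [[26], [23]].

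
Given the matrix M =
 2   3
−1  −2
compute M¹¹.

[[2, 3], [−1, −2]]

M² = I (check: tr M = 0 and det M = −1), so M¹¹ = M since 11 is odd.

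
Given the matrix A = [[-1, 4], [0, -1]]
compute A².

[[1, -8], [0, 1]]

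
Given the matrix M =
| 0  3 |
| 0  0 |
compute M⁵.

M is strictly triangular, hence nilpotent: M² = 0, so M⁵ = 0.

[[0, 0], [0, 0]]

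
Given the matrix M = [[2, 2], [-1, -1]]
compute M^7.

[[2, 2], [-1, -1]]

M² = M (a projection; rank 1, trace 1), so M^7 = M.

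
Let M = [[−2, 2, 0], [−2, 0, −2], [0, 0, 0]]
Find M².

[[0, −4, −4], [4, −4, 0], [0, 0, 0]]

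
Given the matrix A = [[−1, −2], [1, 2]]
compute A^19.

[[−1, −2], [1, 2]]

A² = A (a projection; rank 1, trace 1), so A^19 = A.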